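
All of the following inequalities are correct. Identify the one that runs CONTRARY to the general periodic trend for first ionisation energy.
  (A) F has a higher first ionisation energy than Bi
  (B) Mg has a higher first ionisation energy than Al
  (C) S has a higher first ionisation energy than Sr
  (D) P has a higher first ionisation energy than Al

The general trend: first ionisation energy increases across a period and decreases down a group.
(A) F (period 2, group 17) vs Bi (period 6, group 15): the stated order agrees with the simple trend.
(B) Mg (period 3, group 2) vs Al (period 3, group 13): the stated order contradicts the simple trend.
(C) S (period 3, group 16) vs Sr (period 5, group 2): the stated order agrees with the simple trend.
(D) P (period 3, group 15) vs Al (period 3, group 13): the stated order agrees with the simple trend.
The exception is (B): Al's single 3p electron is easier to remove than one from Mg's filled 3s².

(B)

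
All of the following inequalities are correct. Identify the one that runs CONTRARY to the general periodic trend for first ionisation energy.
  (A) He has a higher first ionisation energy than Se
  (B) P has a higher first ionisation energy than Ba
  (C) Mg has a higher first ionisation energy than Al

The general trend: first ionisation energy increases across a period and decreases down a group.
(A) He (period 1, group 18) vs Se (period 4, group 16): the stated order agrees with the simple trend.
(B) P (period 3, group 15) vs Ba (period 6, group 2): the stated order agrees with the simple trend.
(C) Mg (period 3, group 2) vs Al (period 3, group 13): the stated order contradicts the simple trend.
The exception is (C): Al's single 3p electron is easier to remove than one from Mg's filled 3s².

(C)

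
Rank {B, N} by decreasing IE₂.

N > B

After 1 electron has been removed, what remains? B⁺ still has 2 valence electrons; N⁺ still has 4 valence electrons.
All are still removing valence electrons, so compare the +1 ions as you would atoms: IE_2 generally rises across a period (higher Z_eff) and falls down a group (larger shell), subject to the usual subshell exceptions.
Valence configurations: B⁺ [He]2s², N⁺ [He]2s²2p².
The numbers (kJ/mol): B 2427, N 2856.
Hence IE_2: B < N.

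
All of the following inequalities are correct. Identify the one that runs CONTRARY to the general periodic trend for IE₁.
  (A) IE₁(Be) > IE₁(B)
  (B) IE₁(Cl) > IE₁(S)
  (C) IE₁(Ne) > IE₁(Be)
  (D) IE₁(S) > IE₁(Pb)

(A)

The general trend: IE₁ increases across a period and decreases down a group.
(A) Be (period 2, group 2) vs B (period 2, group 13): the stated order contradicts the simple trend.
(B) Cl (period 3, group 17) vs S (period 3, group 16): the stated order agrees with the simple trend.
(C) Ne (period 2, group 18) vs Be (period 2, group 2): the stated order agrees with the simple trend.
(D) S (period 3, group 16) vs Pb (period 6, group 14): the stated order agrees with the simple trend.
The exception is (A): removing B's lone 2p electron is easier than breaking Be's filled 2s².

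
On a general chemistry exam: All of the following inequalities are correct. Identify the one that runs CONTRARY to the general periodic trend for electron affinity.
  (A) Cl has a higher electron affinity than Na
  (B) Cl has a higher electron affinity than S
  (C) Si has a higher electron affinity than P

(C)

The general trend: electron affinity increases across a period and decreases down a group.
(A) Cl (period 3, group 17) vs Na (period 3, group 1): the stated order agrees with the simple trend.
(B) Cl (period 3, group 17) vs S (period 3, group 16): the stated order agrees with the simple trend.
(C) Si (period 3, group 14) vs P (period 3, group 15): the stated order contradicts the simple trend.
The exception is (C): adding an electron to P's half-filled 3p³ is unfavourable, so Si (3p²) has the more exothermic EA.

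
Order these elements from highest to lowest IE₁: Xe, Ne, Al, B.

B is in period 2, group 13; Ne is in period 2, group 18; Al is in period 3, group 13; Xe is in period 5, group 18.
First ionization energy rises across a period (greater Z_eff holds electrons more tightly) and falls down a group (valence electrons are farther from the nucleus).
These span different periods and groups, so the two trends combine.
B > Al: they share group 13; the group trend gives B the larger value.
Xe > B: the two effects oppose for this pair; the across-period effect wins (1170 vs 801 kJ/mol).
Ne > Xe: they share group 18; the group trend gives Ne the larger value.
Tabulated first ionization energy (kJ/mol): B 801, Ne 2081, Al 578, Xe 1170.
So from highest to lowest: Ne > Xe > B > Al.

Ne > Xe > B > Al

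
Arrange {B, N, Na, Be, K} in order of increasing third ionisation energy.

B < K < N < Na < Be

After 2 electrons have been removed, what remains? B²⁺ still has 1 valence electron; N²⁺ still has 3 valence electrons; Na²⁺ is already 1 electron into the core; Be²⁺ is the bare [He] core; K²⁺ is already 1 electron into the core.
Usually core removal costs more than valence removal, but here the competition is close: a tightly held n=2 valence electron can cost more to remove than an n=3 core electron, so the actual values have to decide it.
Valence configurations: B²⁺ [He]2s¹, N²⁺ [He]2s²2p¹.
Approximate IE_3 values (kJ/mol): B 3660, N 4578, Na 6910, Be 14849, K 4420.
Hence IE_3: B < K < N < Na < Be.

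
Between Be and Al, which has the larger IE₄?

After 3 electrons have been removed, what remains? Be³⁺ is already 1 electron into the core; Al³⁺ is the bare [Ne] core.
All of these are removing an electron from a noble-gas core or deeper; the smaller core (lower principal quantum number) is held far more tightly, and within a period the higher nuclear charge binds the same core more tightly.
Approximate IE_4 values (kJ/mol): Be 21007, Al 11577.
So the fourth ionization energies run Al < Be.

Be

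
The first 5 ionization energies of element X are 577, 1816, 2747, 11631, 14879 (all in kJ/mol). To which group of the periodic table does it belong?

Group 13

Look for the largest jump between consecutive ionization energies: IE4/IE3 ≈ 4.2, far larger than any earlier ratio.
That jump marks the point where a core electron is being removed. So the atom has 3 valence electrons.
A main-group element with 3 valence electrons is in group 13.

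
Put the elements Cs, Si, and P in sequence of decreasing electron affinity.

Si, P, Cs

Si is in period 3, group 14; P is in period 3, group 15; Cs is in period 6, group 1.
Atoms with high Z_eff and room in the valence shell (especially the halogens) have the most exothermic electron affinities.
Neither a single period nor a single group — weigh both effects.
P > Cs: both effects reinforce here, so P is clearly the higher of the two.
Si > P: this pair runs against the simple trend — see the exception note.
Note the exception: Si has a higher electron affinity than P, contrary to the simple trend — adding an electron to P's half-filled 3p³ is unfavourable, so Si (3p²) has the more exothermic EA.
Approximate values (kJ/mol): Si 134, P 72, Cs 46.
So from highest to lowest: Si > P > Cs.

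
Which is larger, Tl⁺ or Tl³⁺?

Tl⁺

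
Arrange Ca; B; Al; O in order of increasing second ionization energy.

Ca, Al, B, O

IE_2 is the cost of taking one more electron from the +1 cation: Ca⁺ still has 1 valence electron; B⁺ still has 2 valence electrons; Al⁺ still has 2 valence electrons; O⁺ still has 5 valence electrons.
All are still removing valence electrons, so compare the +1 ions as you would atoms: IE_2 generally rises across a period (higher Z_eff) and falls down a group (larger shell), subject to the usual subshell exceptions.
Valence configurations: Ca⁺ [Ar]4s¹, B⁺ [He]2s², Al⁺ [Ne]3s², O⁺ [He]2s²2p³.
Approximate IE_2 values (kJ/mol): Ca 1145, B 2427, Al 1817, O 3388.
Overall IE_2 order: Ca < Al < B < O.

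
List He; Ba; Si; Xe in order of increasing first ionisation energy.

Ba, Si, Xe, He

IE₁ increases left→right with effective nuclear charge and decreases top→bottom as the valence shell moves farther out.
Here both period and group differ, so the two effects have to be weighed against each other.
Si > Ba: relative to Ba, both the across-period and down-group shifts push Si's first ionization energy up.
Xe > Si: the two effects oppose for this pair; the across-period effect wins (1170 vs 786 kJ/mol).
He > Xe: they share group 18; the group trend gives He the larger value.
Tabulated first ionization energy (kJ/mol): He 2372, Si 786, Xe 1170, Ba 503.
So from lowest to highest: Ba < Si < Xe < He.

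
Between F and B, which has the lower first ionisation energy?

B is in period 2, group 13; F is in period 2, group 17.
First ionization energy rises across a period (greater Z_eff holds electrons more tightly) and falls down a group (valence electrons are farther from the nucleus).
All lie in period 2, so first ionization energy increases left to right.
So B has the lower first ionisation energy (B < F).

B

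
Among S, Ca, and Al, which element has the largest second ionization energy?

The second ionization energy removes an electron from the +1 ion. For each element: S⁺ still has 5 valence electrons; Ca⁺ still has 1 valence electron; Al⁺ still has 2 valence electrons.
All are still removing valence electrons, so compare the +1 ions as you would atoms: IE_2 generally rises across a period (higher Z_eff) and falls down a group (larger shell), subject to the usual subshell exceptions.
Valence configurations: S⁺ [Ne]3s²3p³, Ca⁺ [Ar]4s¹, Al⁺ [Ne]3s².
Tabulated IE_2 (kJ/mol): S 2252, Ca 1145, Al 1817.
So the second ionization energies run Ca < Al < S.

S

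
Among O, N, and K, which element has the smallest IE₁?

K

Removing the outermost electron gets harder across a period and easier down a group.
Neither a single period nor a single group — weigh both effects.
O > K: relative to K, both the across-period and down-group shifts push O's first ionization energy up.
N > O: this pair runs against the simple trend — see the exception note.
Note the exception: N has a higher first ionization energy than O, contrary to the simple trend — pairing an electron in O's 2p⁴ costs repulsion energy, so O ionizes more easily than half-filled N (2p³).
For reference (kJ/mol): N 1402, O 1314, K 419.
The smallest IE₁ among these belongs to K.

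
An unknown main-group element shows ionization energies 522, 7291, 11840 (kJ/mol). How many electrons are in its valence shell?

Look for the largest jump between consecutive ionization energies: IE2/IE1 ≈ 14.0, far larger than any earlier ratio.
That jump marks the point where a core electron is being removed. So the atom has 1 valence electron.

1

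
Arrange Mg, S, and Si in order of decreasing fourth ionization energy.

Mg, S, Si

IE_4 is the cost of taking one more electron from the +3 cation: Mg³⁺ is already 1 electron into the core; S³⁺ still has 3 valence electrons; Si³⁺ still has 1 valence electron.
Pulling an electron out of a noble-gas core costs far more than removing a remaining valence electron, so Mg sits at the high end of IE_4.
Valence configurations: S³⁺ [Ne]3s²3p¹, Si³⁺ [Ne]3s¹.
The numbers (kJ/mol): Mg 10543, S 4556, Si 4356.
So the fourth ionization energies run Si < S < Mg.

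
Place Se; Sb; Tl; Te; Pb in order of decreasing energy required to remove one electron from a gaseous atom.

Se > Te > Sb > Pb > Tl

Se is in period 4, group 16; Sb is in period 5, group 15; Te is in period 5, group 16; Tl is in period 6, group 13; Pb is in period 6, group 14.
First ionization energy rises across a period (greater Z_eff holds electrons more tightly) and falls down a group (valence electrons are farther from the nucleus).
These span different periods and groups, so the two trends combine.
Pb > Tl: both are in period 6; the period trend gives Pb the larger value.
Sb > Pb: relative to Pb, both the across-period and down-group shifts push Sb's first ionization energy up.
Te > Sb: Te lies to the right of Sb in period 5, so the across-period effect alone puts Te higher.
Se > Te: they share group 16; the group trend gives Se the larger value.
For reference (kJ/mol): Se 941, Sb 831, Te 869, Tl 589, Pb 716.
So from highest to lowest: Se > Te > Sb > Pb > Tl.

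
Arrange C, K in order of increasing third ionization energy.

K, C

Consider each +2 ion: C²⁺ still has 2 valence electrons; K²⁺ is already 1 electron into the core.
Usually core removal costs more than valence removal, but here the competition is close: a tightly held n=2 valence electron can cost more to remove than an n=3 core electron, so the actual values have to decide it.
Tabulated IE_3 (kJ/mol): C 4620, K 4420.
So the third ionization energies run K < C.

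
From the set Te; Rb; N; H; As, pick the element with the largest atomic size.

Rb

H is in period 1, group 1; N is in period 2, group 15; As is in period 4, group 15; Rb is in period 5, group 1; Te is in period 5, group 16.
Radius decreases left→right (rising Z_eff, same n) and increases top→bottom (higher n).
Here both period and group differ, so the two effects have to be weighed against each other.
N > H: period and group pull opposite ways; the down-group shift dominates (71 vs 32 pm).
As > N: As sits below N in group 15, so the down-group effect alone puts As larger.
Te > As: the two effects oppose for this pair; the down-group effect wins (136 vs 121 pm).
Rb > Te: both are in period 5; the period trend gives Rb the larger value.
For reference (pm): H 32, N 71, As 121, Rb 210, Te 136.
The largest atomic size among these belongs to Rb.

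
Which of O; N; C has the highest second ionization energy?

The second ionization energy removes an electron from the +1 ion. For each element: O⁺ still has 5 valence electrons; N⁺ still has 4 valence electrons; C⁺ still has 3 valence electrons.
All are still removing valence electrons, so compare the +1 ions as you would atoms: IE_2 generally rises across a period (higher Z_eff) and falls down a group (larger shell), subject to the usual subshell exceptions.
Valence configurations: O⁺ [He]2s²2p³, N⁺ [He]2s²2p², C⁺ [He]2s²2p¹.
Approximate IE_2 values (kJ/mol): O 3388, N 2856, C 2353.
Overall IE_2 order: C < N < O.

O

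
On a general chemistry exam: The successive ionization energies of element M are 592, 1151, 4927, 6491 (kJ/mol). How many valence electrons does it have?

2

Look for the largest jump between consecutive ionization energies: IE3/IE2 ≈ 4.3, far larger than any earlier ratio.
That jump marks the point where a core electron is being removed. So the atom has 2 valence electrons.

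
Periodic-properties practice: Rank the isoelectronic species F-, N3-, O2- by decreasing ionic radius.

N3-, O2-, F-

All of these have 10 electrons, so size is governed by nuclear charge alone: the more protons, the stronger the pull on the same electron cloud, and the smaller the ion.
Nuclear charges: F- (Z=9), O2- (Z=8), N3- (Z=7).
Largest to smallest: N3- > O2- > F-.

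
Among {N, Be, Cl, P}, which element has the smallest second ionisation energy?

Be

After 1 electron has been removed, what remains? N⁺ still has 4 valence electrons; Be⁺ still has 1 valence electron; Cl⁺ still has 6 valence electrons; P⁺ still has 4 valence electrons.
All are still removing valence electrons, so compare the +1 ions as you would atoms: IE_2 generally rises across a period (higher Z_eff) and falls down a group (larger shell), subject to the usual subshell exceptions.
Valence configurations: N⁺ [He]2s²2p², Be⁺ [He]2s¹, Cl⁺ [Ne]3s²3p⁴, P⁺ [Ne]3s²3p².
Approximate IE_2 values (kJ/mol): N 2856, Be 1757, Cl 2298, P 1907.
So the second ionization energies run Be < P < Cl < N.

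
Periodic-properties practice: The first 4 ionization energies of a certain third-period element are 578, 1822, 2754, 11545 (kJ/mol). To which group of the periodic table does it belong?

Look for the largest jump between consecutive ionization energies: IE4/IE3 ≈ 4.2, far larger than any earlier ratio.
That jump marks the point where a core electron is being removed. So the atom has 3 valence electrons.
A main-group element with 3 valence electrons is in group 13.

Group 13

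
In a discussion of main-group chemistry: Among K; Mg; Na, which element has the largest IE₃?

Mg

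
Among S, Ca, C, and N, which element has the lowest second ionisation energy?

The second ionization energy removes an electron from the +1 ion. For each element: S⁺ still has 5 valence electrons; Ca⁺ still has 1 valence electron; C⁺ still has 3 valence electrons; N⁺ still has 4 valence electrons.
All are still removing valence electrons, so compare the +1 ions as you would atoms: IE_2 generally rises across a period (higher Z_eff) and falls down a group (larger shell), subject to the usual subshell exceptions.
Valence configurations: S⁺ [Ne]3s²3p³, Ca⁺ [Ar]4s¹, C⁺ [He]2s²2p¹, N⁺ [He]2s²2p².
Approximate IE_2 values (kJ/mol): S 2252, Ca 1145, C 2353, N 2856.
Hence IE_2: Ca < S < C < N.

Ca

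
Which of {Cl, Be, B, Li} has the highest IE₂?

Li

IE_2 is the cost of taking one more electron from the +1 cation: Cl⁺ still has 6 valence electrons; Be⁺ still has 1 valence electron; B⁺ still has 2 valence electrons; Li⁺ is the bare [He] core.
Breaking into a closed-shell core is much more expensive than removing a leftover valence electron — Li has the largest IE_2 here.
Valence configurations: Cl⁺ [Ne]3s²3p⁴, Be⁺ [He]2s¹, B⁺ [He]2s².
The numbers (kJ/mol): Cl 2298, Be 1757, B 2427, Li 7298.
So the second ionization energies run Be < Cl < B < Li.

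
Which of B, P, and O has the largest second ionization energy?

O

After 1 electron has been removed, what remains? B⁺ still has 2 valence electrons; P⁺ still has 4 valence electrons; O⁺ still has 5 valence electrons.
All are still removing valence electrons, so compare the +1 ions as you would atoms: IE_2 generally rises across a period (higher Z_eff) and falls down a group (larger shell), subject to the usual subshell exceptions.
Valence configurations: B⁺ [He]2s², P⁺ [Ne]3s²3p², O⁺ [He]2s²2p³.
Approximate IE_2 values (kJ/mol): B 2427, P 1907, O 3388.
Overall IE_2 order: P < B < O.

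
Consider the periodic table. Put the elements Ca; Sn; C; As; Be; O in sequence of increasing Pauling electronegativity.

Ca < Be < Sn < As < C < O

Electronegativity increases across a period and decreases down a group, tracking effective nuclear charge and atomic size.
Neither a single period nor a single group — weigh both effects.
Be > Ca: Be sits above Ca in group 2, so the down-group effect alone puts Be higher.
Sn > Be: the two effects oppose for this pair; the across-period effect wins (1.96 vs 1.57).
As > Sn: relative to Sn, both the across-period and down-group shifts push As's electronegativity up.
C > As: period and group pull opposite ways; the down-group shift dominates (2.55 vs 2.18).
O > C: O lies to the right of C in period 2, so the across-period effect alone puts O higher.
Tabulated electronegativity (Pauling): Be 1.57, C 2.55, O 3.44, Ca 1.00, As 2.18, Sn 1.96.
So from lowest to highest: Ca < Be < Sn < As < C < O.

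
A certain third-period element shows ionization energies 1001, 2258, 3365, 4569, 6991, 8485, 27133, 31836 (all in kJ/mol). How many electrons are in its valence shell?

6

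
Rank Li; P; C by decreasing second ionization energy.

After 1 electron has been removed, what remains? Li⁺ is the bare [He] core; P⁺ still has 4 valence electrons; C⁺ still has 3 valence electrons.
Core electrons are held far more tightly than valence electrons, so Li tops the IE_2 order.
Valence configurations: P⁺ [Ne]3s²3p², C⁺ [He]2s²2p¹.
The numbers (kJ/mol): Li 7298, P 1907, C 2353.
Hence IE_2: P < C < Li.

Li > C > P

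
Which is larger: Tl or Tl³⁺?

Forming Tl³⁺ removes 3 electrons from Tl. Fewer electrons for the same nuclear charge means less shielding and a higher Z_eff on the remaining electrons, and for main-group metals the entire outer shell is lost.
A cation is smaller than its parent atom: Tl³⁺ < Tl.

Tl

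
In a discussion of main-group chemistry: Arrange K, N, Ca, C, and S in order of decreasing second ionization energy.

After 1 electron has been removed, what remains? K⁺ is the bare [Ar] core; N⁺ still has 4 valence electrons; Ca⁺ still has 1 valence electron; C⁺ still has 3 valence electrons; S⁺ still has 5 valence electrons.
Breaking into a closed-shell core is much more expensive than removing a leftover valence electron — K has the largest IE_2 here.
Valence configurations: N⁺ [He]2s²2p², Ca⁺ [Ar]4s¹, C⁺ [He]2s²2p¹, S⁺ [Ne]3s²3p³.
The numbers (kJ/mol): K 3052, N 2856, Ca 1145, C 2353, S 2252.
Hence IE_2: Ca < S < C < N < K.

K, N, C, S, Ca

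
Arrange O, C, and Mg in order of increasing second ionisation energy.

Mg < C < O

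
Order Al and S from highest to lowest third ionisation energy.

S > Al

After 2 electrons have been removed, what remains? Al²⁺ still has 1 valence electron; S²⁺ still has 4 valence electrons.
All are still removing valence electrons, so compare the +2 ions as you would atoms: IE_3 generally rises across a period (higher Z_eff) and falls down a group (larger shell), subject to the usual subshell exceptions.
Valence configurations: Al²⁺ [Ne]3s¹, S²⁺ [Ne]3s²3p².
Approximate IE_3 values (kJ/mol): Al 2745, S 3357.
Hence IE_3: Al < S.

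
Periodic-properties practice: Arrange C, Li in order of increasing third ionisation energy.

C, Li

IE_3 is the cost of taking one more electron from the +2 cation: C²⁺ still has 2 valence electrons; Li²⁺ is already 1 electron into the core.
Pulling an electron out of a noble-gas core costs far more than removing a remaining valence electron, so Li sits at the high end of IE_3.
The numbers (kJ/mol): C 4620, Li 11815.
Hence IE_3: C < Li.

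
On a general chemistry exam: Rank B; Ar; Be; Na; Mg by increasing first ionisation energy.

Na < Mg < B < Be < Ar

Be is in period 2, group 2; B is in period 2, group 13; Na is in period 3, group 1; Mg is in period 3, group 2; Ar is in period 3, group 18.
IE₁ increases left→right with effective nuclear charge and decreases top→bottom as the valence shell moves farther out.
Neither a single period nor a single group — weigh both effects.
Mg > Na: Mg lies to the right of Na in period 3, so the across-period effect alone puts Mg higher.
B > Mg: relative to Mg, both the across-period and down-group shifts push B's first ionization energy up.
Be > B: this pair runs against the simple trend — see the exception note.
Ar > Be: period and group pull opposite ways; the across-period shift dominates (1521 vs 900 kJ/mol).
Note the exception: Be has a higher first ionization energy than B, contrary to the simple trend — removing B's lone 2p electron is easier than breaking Be's filled 2s².
For reference (kJ/mol): Be 900, B 801, Na 496, Mg 738, Ar 1521.
So from lowest to highest: Na < Mg < B < Be < Ar.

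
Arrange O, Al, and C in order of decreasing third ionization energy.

The third ionization energy removes an electron from the +2 ion. For each element: O²⁺ still has 4 valence electrons; Al²⁺ still has 1 valence electron; C²⁺ still has 2 valence electrons.
All are still removing valence electrons, so compare the +2 ions as you would atoms: IE_3 generally rises across a period (higher Z_eff) and falls down a group (larger shell), subject to the usual subshell exceptions.
Valence configurations: O²⁺ [He]2s²2p², Al²⁺ [Ne]3s¹, C²⁺ [He]2s².
The numbers (kJ/mol): O 5300, Al 2745, C 4620.
Hence IE_3: Al < C < O.

O > C > Al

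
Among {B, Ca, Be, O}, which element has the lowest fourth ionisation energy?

Consider each +3 ion: B³⁺ is the bare [He] core; Ca³⁺ is already 1 electron into the core; Be³⁺ is already 1 electron into the core; O³⁺ still has 3 valence electrons.
Usually core removal costs more than valence removal, but here the competition is close: a tightly held n=2 valence electron can cost more to remove than an n=3 core electron, so the actual values have to decide it.
Approximate IE_4 values (kJ/mol): B 25026, Ca 6491, Be 21007, O 7469.
Hence IE_4: Ca < O < Be < B.

Ca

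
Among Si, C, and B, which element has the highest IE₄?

B

IE_4 is the cost of taking one more electron from the +3 cation: Si³⁺ still has 1 valence electron; C³⁺ still has 1 valence electron; B³⁺ is the bare [He] core.
Breaking into a closed-shell core is much more expensive than removing a leftover valence electron — B has the largest IE_4 here.
Valence configurations: Si³⁺ [Ne]3s¹, C³⁺ [He]2s¹.
Tabulated IE_4 (kJ/mol): Si 4356, C 6223, B 25026.
So the fourth ionization energies run Si < C < B.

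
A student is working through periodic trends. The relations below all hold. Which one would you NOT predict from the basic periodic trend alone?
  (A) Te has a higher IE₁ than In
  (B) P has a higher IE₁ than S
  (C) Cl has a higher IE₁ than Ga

(B)

The general trend: IE₁ increases across a period and decreases down a group.
(A) Te (period 5, group 16) vs In (period 5, group 13): the stated order agrees with the simple trend.
(B) P (period 3, group 15) vs S (period 3, group 16): the stated order contradicts the simple trend.
(C) Cl (period 3, group 17) vs Ga (period 4, group 13): the stated order agrees with the simple trend.
The exception is (B): S (3p⁴) ionizes more easily than half-filled P (3p³) because the paired 3p electron in S is pushed out by e⁻–e⁻ repulsion.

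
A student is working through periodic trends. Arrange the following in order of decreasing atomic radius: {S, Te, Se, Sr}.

S is in period 3, group 16; Se is in period 4, group 16; Sr is in period 5, group 2; Te is in period 5, group 16.
Moving right in a period, electrons are added to the same shell under a stronger nuclear pull, so atoms get smaller; moving down, a new shell is opened and atoms get larger.
Here both period and group differ, so the two effects have to be weighed against each other.
Se > S: Se sits below S in group 16, so the down-group effect alone puts Se larger.
Te > Se: they share group 16; the group trend gives Te the larger value.
Sr > Te: Sr lies to the left of Te in period 5, so the across-period effect alone puts Sr larger.
Tabulated atomic radius (pm): S 103, Se 116, Sr 185, Te 136.
So from largest to smallest: Sr > Te > Se > S.

Sr, Te, Se, S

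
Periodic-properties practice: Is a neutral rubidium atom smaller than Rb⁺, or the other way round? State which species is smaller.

Rb⁺

Forming Rb⁺ removes 1 electron from Rb. Fewer electrons for the same nuclear charge means less shielding and a higher Z_eff on the remaining electrons, and for main-group metals the entire outer shell is lost.
A cation is smaller than its parent atom: Rb⁺ < Rb.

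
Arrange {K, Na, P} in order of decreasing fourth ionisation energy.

IE_4 is the cost of taking one more electron from the +3 cation: K³⁺ is already 2 electrons into the core; Na³⁺ is already 2 electrons into the core; P³⁺ still has 2 valence electrons.
Core electrons are held far more tightly than valence electrons, so K and Na top the IE_4 order.
Approximate IE_4 values (kJ/mol): K 5877, Na 9543, P 4964.
Overall IE_4 order: P < K < Na.

Na > K > P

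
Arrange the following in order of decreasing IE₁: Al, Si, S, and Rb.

S, Si, Al, Rb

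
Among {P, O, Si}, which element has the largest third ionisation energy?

O

The third ionization energy removes an electron from the +2 ion. For each element: P²⁺ still has 3 valence electrons; O²⁺ still has 4 valence electrons; Si²⁺ still has 2 valence electrons.
All are still removing valence electrons, so compare the +2 ions as you would atoms: IE_3 generally rises across a period (higher Z_eff) and falls down a group (larger shell), subject to the usual subshell exceptions.
Valence configurations: P²⁺ [Ne]3s²3p¹, O²⁺ [He]2s²2p², Si²⁺ [Ne]3s².
P²⁺ loses a lone 3p electron whereas Si²⁺ must break into a filled 3s² pair, so IE_3(Si) > IE_3(P) even though P has the higher nuclear charge.
The numbers (kJ/mol): P 2914, O 5300, Si 3232.
So the third ionization energies run P < Si < O.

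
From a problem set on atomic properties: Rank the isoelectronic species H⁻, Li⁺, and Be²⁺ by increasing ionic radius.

Be²⁺, Li⁺, H⁻

All of these have 2 electrons, so size is governed by nuclear charge alone: the more protons, the stronger the pull on the same electron cloud, and the smaller the ion.
Nuclear charges: Be²⁺ (Z=4), Li⁺ (Z=3), H⁻ (Z=1).
Smallest to largest: Be²⁺ < Li⁺ < H⁻.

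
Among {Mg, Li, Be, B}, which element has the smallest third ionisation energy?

After 2 electrons have been removed, what remains? Mg²⁺ is the bare [Ne] core; Li²⁺ is already 1 electron into the core; Be²⁺ is the bare [He] core; B²⁺ still has 1 valence electron.
Breaking into a closed-shell core is much more expensive than removing a leftover valence electron — Mg, Li and Be have the largest IE_3 here.
The numbers (kJ/mol): Mg 7733, Li 11815, Be 14849, B 3660.
So the third ionization energies run B < Mg < Li < Be.

B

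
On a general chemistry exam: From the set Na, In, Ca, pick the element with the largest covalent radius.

Ca

Na is in period 3, group 1; Ca is in period 4, group 2; In is in period 5, group 13.
Atomic radius shrinks across a period as nuclear charge pulls the same shell inward, and grows down a group as new shells are added.
A diagonal step moves right (one effect) and down (the opposite effect) at once.
Na > In: the two effects oppose for this pair; the across-period effect wins (155 vs 142 pm).
Ca > Na: period and group pull opposite ways; the down-group shift dominates (171 vs 155 pm).
Tabulated atomic radius (pm): Na 155, Ca 171, In 142.
The largest covalent radius among these belongs to Ca.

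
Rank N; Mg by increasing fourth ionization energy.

N < Mg

After 3 electrons have been removed, what remains? N³⁺ still has 2 valence electrons; Mg³⁺ is already 1 electron into the core.
Core electrons are held far more tightly than valence electrons, so Mg tops the IE_4 order.
Approximate IE_4 values (kJ/mol): N 7475, Mg 10543.
Overall IE_4 order: N < Mg.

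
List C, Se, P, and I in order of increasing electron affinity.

P, C, Se, I

C is in period 2, group 14; P is in period 3, group 15; Se is in period 4, group 16; I is in period 5, group 17.
Electron affinity generally becomes more exothermic across a period toward the halogens and less exothermic down a group.
A diagonal step moves right (one effect) and down (the opposite effect) at once.
C > P: the two effects oppose for this pair; the down-group effect wins (122 vs 72 kJ/mol).
Se > C: the two effects oppose for this pair; the across-period effect wins (195 vs 122 kJ/mol).
I > Se: the two effects oppose for this pair; the across-period effect wins (295 vs 195 kJ/mol).
Tabulated electron affinity (kJ/mol): C 122, P 72, Se 195, I 295.
So from lowest to highest: P < C < Se < I.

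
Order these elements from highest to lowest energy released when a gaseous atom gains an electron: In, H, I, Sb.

Adding an electron releases more energy for atoms nearer the top right (short of the noble gases).
These span different periods and groups, so the two trends combine.
H > In: period and group pull opposite ways; the down-group shift dominates (73 vs 29 kJ/mol).
Sb > H: the two effects oppose for this pair; the across-period effect wins (103 vs 73 kJ/mol).
I > Sb: I lies to the right of Sb in period 5, so the across-period effect alone puts I higher.
For reference (kJ/mol): H 73, In 29, Sb 103, I 295.
So from highest to lowest: I > Sb > H > In.

I, Sb, H, In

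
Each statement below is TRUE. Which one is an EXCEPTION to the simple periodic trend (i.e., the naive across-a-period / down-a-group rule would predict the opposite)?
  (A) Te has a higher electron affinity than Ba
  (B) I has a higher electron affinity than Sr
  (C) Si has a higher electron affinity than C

The general trend: electron affinity increases across a period and decreases down a group.
(A) Te (period 5, group 16) vs Ba (period 6, group 2): the stated order agrees with the simple trend.
(B) I (period 5, group 17) vs Sr (period 5, group 2): the stated order agrees with the simple trend.
(C) Si (period 3, group 14) vs C (period 2, group 14): the stated order contradicts the simple trend.
The exception is (C): Si's larger, more diffuse 3p orbitals accept an added electron slightly more readily than C's compact 2p.

(C)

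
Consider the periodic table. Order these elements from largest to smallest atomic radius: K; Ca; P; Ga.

Across a period the added protons contract the valence shell; down a group each new principal shell makes the atom larger.
Here both period and group differ, so the two effects have to be weighed against each other.
Ga > P: both effects reinforce here, so Ga is clearly the larger of the two.
Ca > Ga: Ca lies to the left of Ga in period 4, so the across-period effect alone puts Ca larger.
K > Ca: both are in period 4; the period trend gives K the larger value.
Tabulated atomic radius (pm): P 111, K 196, Ca 171, Ga 124.
So from largest to smallest: K > Ca > Ga > P.

K > Ca > Ga > P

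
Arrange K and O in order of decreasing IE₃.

Consider each +2 ion: K²⁺ is already 1 electron into the core; O²⁺ still has 4 valence electrons.
Usually core removal costs more than valence removal, but here the competition is close: a tightly held n=2 valence electron can cost more to remove than an n=3 core electron, so the actual values have to decide it.
Tabulated IE_3 (kJ/mol): K 4420, O 5300.
Overall IE_3 order: K < O.

O > K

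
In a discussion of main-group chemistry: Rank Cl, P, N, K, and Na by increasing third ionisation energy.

P, Cl, K, N, Na

The third ionization energy removes an electron from the +2 ion. For each element: Cl²⁺ still has 5 valence electrons; P²⁺ still has 3 valence electrons; N²⁺ still has 3 valence electrons; K²⁺ is already 1 electron into the core; Na²⁺ is already 1 electron into the core.
Usually core removal costs more than valence removal, but here the competition is close: a tightly held n=2 valence electron can cost more to remove than an n=3 core electron, so the actual values have to decide it.
Valence configurations: Cl²⁺ [Ne]3s²3p³, P²⁺ [Ne]3s²3p¹, N²⁺ [He]2s²2p¹.
The numbers (kJ/mol): Cl 3822, P 2914, N 4578, K 4420, Na 6910.
Overall IE_3 order: P < Cl < K < N < Na.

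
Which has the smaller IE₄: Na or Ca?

The fourth ionization energy removes an electron from the +3 ion. For each element: Na³⁺ is already 2 electrons into the core; Ca³⁺ is already 1 electron into the core.
All of these are removing an electron from a noble-gas core or deeper; the smaller core (lower principal quantum number) is held far more tightly, and within a period the higher nuclear charge binds the same core more tightly.
The numbers (kJ/mol): Na 9543, Ca 6491.
So the fourth ionization energies run Ca < Na.

Ca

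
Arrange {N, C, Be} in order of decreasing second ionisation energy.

After 1 electron has been removed, what remains? N⁺ still has 4 valence electrons; C⁺ still has 3 valence electrons; Be⁺ still has 1 valence electron.
All are still removing valence electrons, so compare the +1 ions as you would atoms: IE_2 generally rises across a period (higher Z_eff) and falls down a group (larger shell), subject to the usual subshell exceptions.
Valence configurations: N⁺ [He]2s²2p², C⁺ [He]2s²2p¹, Be⁺ [He]2s¹.
Tabulated IE_2 (kJ/mol): N 2856, C 2353, Be 1757.
So the second ionization energies run Be < C < N.

N > C > Be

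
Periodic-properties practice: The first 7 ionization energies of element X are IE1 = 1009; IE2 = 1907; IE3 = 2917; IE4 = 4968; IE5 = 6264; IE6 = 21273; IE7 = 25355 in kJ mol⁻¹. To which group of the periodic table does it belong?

Look for the largest jump between consecutive ionization energies: IE6/IE5 ≈ 3.4, far larger than any earlier ratio.
That jump marks the point where a core electron is being removed. So the atom has 5 valence electrons.
A main-group element with 5 valence electrons is in group 15.

Group 15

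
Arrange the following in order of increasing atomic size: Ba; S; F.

F is in period 2, group 17; S is in period 3, group 16; Ba is in period 6, group 2.
Across a period the added protons contract the valence shell; down a group each new principal shell makes the atom larger.
Neither a single period nor a single group — weigh both effects.
S > F: both effects reinforce here, so S is clearly the larger of the two.
Ba > S: relative to S, both the across-period and down-group shifts push Ba's atomic radius up.
Approximate values (pm): F 64, S 103, Ba 196.
So from smallest to largest: F < S < Ba.

F, S, Ba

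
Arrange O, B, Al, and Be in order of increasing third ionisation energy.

Al < B < O < Be

The third ionization energy removes an electron from the +2 ion. For each element: O²⁺ still has 4 valence electrons; B²⁺ still has 1 valence electron; Al²⁺ still has 1 valence electron; Be²⁺ is the bare [He] core.
Pulling an electron out of a noble-gas core costs far more than removing a remaining valence electron, so Be sits at the high end of IE_3.
Valence configurations: O²⁺ [He]2s²2p², B²⁺ [He]2s¹, Al²⁺ [Ne]3s¹.
Tabulated IE_3 (kJ/mol): O 5300, B 3660, Al 2745, Be 14849.
Putting it together, IE_3: Al < B < O < Be.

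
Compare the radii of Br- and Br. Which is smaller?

Forming Br- adds 1 electron to Br. More electron–electron repulsion in the same shell, with unchanged nuclear charge, lets the cloud expand.
An anion is larger than its parent atom: Br- > Br.

Br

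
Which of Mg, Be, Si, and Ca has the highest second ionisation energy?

Be

IE_2 is the cost of taking one more electron from the +1 cation: Mg⁺ still has 1 valence electron; Be⁺ still has 1 valence electron; Si⁺ still has 3 valence electrons; Ca⁺ still has 1 valence electron.
All are still removing valence electrons, so compare the +1 ions as you would atoms: IE_2 generally rises across a period (higher Z_eff) and falls down a group (larger shell), subject to the usual subshell exceptions.
Valence configurations: Mg⁺ [Ne]3s¹, Be⁺ [He]2s¹, Si⁺ [Ne]3s²3p¹, Ca⁺ [Ar]4s¹.
The numbers (kJ/mol): Mg 1451, Be 1757, Si 1577, Ca 1145.
Putting it together, IE_2: Ca < Mg < Si < Be.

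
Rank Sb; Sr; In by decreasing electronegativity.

Sb > In > Sr

Sr is in period 5, group 2; In is in period 5, group 13; Sb is in period 5, group 15.
Atoms toward the upper right of the periodic table pull bonding electrons most strongly.
All lie in period 5, so electronegativity increases left to right.
So from highest to lowest: Sb > In > Sr.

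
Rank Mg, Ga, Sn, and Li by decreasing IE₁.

Li is in period 2, group 1; Mg is in period 3, group 2; Ga is in period 4, group 13; Sn is in period 5, group 14.
First ionization energy rises across a period (greater Z_eff holds electrons more tightly) and falls down a group (valence electrons are farther from the nucleus).
A diagonal step moves right (one effect) and down (the opposite effect) at once.
Ga > Li: period and group pull opposite ways; the across-period shift dominates (579 vs 520 kJ/mol).
Sn > Ga: the two effects oppose for this pair; the across-period effect wins (709 vs 579 kJ/mol).
Mg > Sn: the two effects oppose for this pair; the down-group effect wins (738 vs 709 kJ/mol).
Approximate values (kJ/mol): Li 520, Mg 738, Ga 579, Sn 709.
So from highest to lowest: Mg > Sn > Ga > Li.

Mg, Sn, Ga, Li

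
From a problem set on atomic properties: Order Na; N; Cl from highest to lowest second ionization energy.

IE_2 is the cost of taking one more electron from the +1 cation: Na⁺ is the bare [Ne] core; N⁺ still has 4 valence electrons; Cl⁺ still has 6 valence electrons.
Core electrons are held far more tightly than valence electrons, so Na tops the IE_2 order.
Valence configurations: N⁺ [He]2s²2p², Cl⁺ [Ne]3s²3p⁴.
Tabulated IE_2 (kJ/mol): Na 4562, N 2856, Cl 2298.
So the second ionization energies run Cl < N < Na.

Na > N > Cl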